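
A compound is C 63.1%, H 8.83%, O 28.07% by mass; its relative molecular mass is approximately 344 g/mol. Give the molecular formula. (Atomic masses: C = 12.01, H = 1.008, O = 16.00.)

C18H30O6

Assume 100 g: 63.1 g C, 8.83 g H, 28.07 g O.
n(C) = 63.1/12.01 = 5.254, n(H) = 8.83/1.008 = 8.76, n(O) = 28.07/16.00 = 1.754
Smallest is O at 1.754 mol; normalising gives C 2.995, H 4.993, O 1.000
≈ 3:5:1 → C3H5O
Empirical-formula mass = 57.07 g/mol
n = 344 / 57.07 = 6.03 ≈ 6
Molecular formula = (C3H5O)×6 = C18H30O6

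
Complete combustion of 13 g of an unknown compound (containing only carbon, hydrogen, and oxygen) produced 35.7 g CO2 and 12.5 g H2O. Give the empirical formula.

C7H12O

mol C = 35.7 / 44.01 = 0.8112; mass C = 0.8112 × 12.01 = 9.742 g
mol H = 2 × (12.5 / 18.02) = 1.387; mass H = 1.387 × 1.008 = 1.398 g
mass O = 13 − (11.14) = 1.859 g → mol O = 0.1162
Ratios (÷ 0.1162): C 6.981, H 11.939, O 1.000
→ C7H12O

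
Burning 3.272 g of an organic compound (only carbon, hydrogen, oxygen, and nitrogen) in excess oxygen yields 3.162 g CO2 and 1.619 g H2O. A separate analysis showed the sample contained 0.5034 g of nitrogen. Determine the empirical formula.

mol C = 3.162 / 44.01 = 0.07185; mass C = 0.07185 × 12.01 = 0.8629 g
mol H = 2 × (1.619 / 18.02) = 0.1797; mass H = 0.1797 × 1.008 = 0.1811 g
mol N = 0.5034 / 14.01 = 0.03593
mass O = 3.272 − (1.547) = 1.725 g → mol O = 0.1078
Divide by the smallest (0.03593 mol N): C 2.000, H 5.001, N 1.000, O 3.000
→ C2H5NO3

C2H5NO3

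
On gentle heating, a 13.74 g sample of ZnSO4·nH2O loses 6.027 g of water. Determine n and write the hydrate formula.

Mass of anhydrous ZnSO4 = 13.74 − 6.027 = 7.713 g
mol H2O = 6.027 / 18.02 = 0.3345
Molar mass of ZnSO4 = 161.45 g/mol → mol ZnSO4 = 7.713 / 161.45 = 0.04777
n = 0.3345 / 0.04777 = 7.00 ≈ 7 → ZnSO4·7H2O

ZnSO4·7H2O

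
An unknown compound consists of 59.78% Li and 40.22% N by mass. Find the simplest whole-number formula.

Assume 100 g: 59.78 g Li, 40.22 g N.
Li: 59.78 g ÷ 6.94 g/mol = 8.614 mol
N: 40.22 g ÷ 14.01 g/mol = 2.871 mol
Divide by the smallest (2.871 mol N): Li 3.000, N 1.000
Ratio ≈ 3:1, so the empirical formula is Li3N

Li3N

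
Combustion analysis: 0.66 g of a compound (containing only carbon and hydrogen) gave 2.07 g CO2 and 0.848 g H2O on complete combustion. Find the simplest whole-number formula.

mol C = 2.07 / 44.01 = 0.04703; mass C = 0.04703 × 12.01 = 0.5649 g
mol H = 2 × (0.848 / 18.02) = 0.09412; mass H = 0.09412 × 1.008 = 0.09487 g
Ratios (÷ 0.04703): C 1.000, H 2.001
≈ 1:2 → CH2

CH2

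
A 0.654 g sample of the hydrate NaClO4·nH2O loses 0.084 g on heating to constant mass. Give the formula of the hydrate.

Mass of anhydrous NaClO4 = 0.654 − 0.084 = 0.57 g
mol H2O = 0.084 / 18.02 = 0.004661
Molar mass of NaClO4 = 122.44 g/mol → mol NaClO4 = 0.57 / 122.44 = 0.004655
n = 0.004661 / 0.004655 = 1.00 ≈ 1 → NaClO4·H2O

NaClO4·H2O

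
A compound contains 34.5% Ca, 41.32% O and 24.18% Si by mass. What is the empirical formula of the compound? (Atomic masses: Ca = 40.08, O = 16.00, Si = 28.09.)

Assume 100 g: 34.5 g Ca, 41.32 g O, 24.18 g Si.
Moles — Ca: 34.5 / 40.08 = 0.8608 mol; O: 41.32 / 16.00 = 2.583 mol; Si: 24.18 / 28.09 = 0.8608 mol
Smallest is Ca at 0.8608 mol; normalising gives Ca 1.000, O 3.000, Si 1.000
≈ 1:3:1 → CaO3Si

CaO3Si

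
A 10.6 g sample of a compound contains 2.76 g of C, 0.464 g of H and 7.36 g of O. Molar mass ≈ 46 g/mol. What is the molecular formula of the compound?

Moles — C: 2.76 / 12.01 = 0.2298 mol; H: 0.464 / 1.008 = 0.4603 mol; O: 7.36 / 16.00 = 0.46 mol
Smallest is C at 0.2298 mol; normalising gives C 1.000, H 2.003, O 2.002
Ratio ≈ 1:2:2, so the empirical formula is CH2O2
Empirical-formula mass = 46.03 g/mol
n = 46 / 46.03 = 1.00 ≈ 1
Molecular formula = empirical formula = CH2O2

CH2O2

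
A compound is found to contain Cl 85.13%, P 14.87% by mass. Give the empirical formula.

Cl5P

Assume 100 g: 85.13 g Cl, 14.87 g P.
Cl: 85.13 g ÷ 35.45 g/mol = 2.401 mol
P: 14.87 g ÷ 30.97 g/mol = 0.4801 mol
Divide by the smallest (0.4801 mol P): Cl 5.001, P 1.000
≈ 5:1 → Cl5P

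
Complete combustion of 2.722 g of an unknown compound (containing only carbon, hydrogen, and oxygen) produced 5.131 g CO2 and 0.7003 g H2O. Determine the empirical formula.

C3H2O2

mol C = 5.131 / 44.01 = 0.1166; mass C = 0.1166 × 12.01 = 1.400 g
mol H = 2 × (0.7003 / 18.02) = 0.07772; mass H = 0.07772 × 1.008 = 0.07835 g
mass O = 2.722 − (1.479) = 1.243 g → mol O = 0.07772
Smallest is O at 0.07772 mol; normalising gives C 1.500, H 1.000, O 1.000
Scaling by 2: C 3.00, H 2.00, O 2.00 → C3H2O2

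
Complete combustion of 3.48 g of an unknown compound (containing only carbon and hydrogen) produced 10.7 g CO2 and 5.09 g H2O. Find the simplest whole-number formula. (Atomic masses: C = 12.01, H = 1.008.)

mol C = 10.7 / 44.01 = 0.2431; mass C = 0.2431 × 12.01 = 2.920 g
mol H = 2 × (5.09 / 18.02) = 0.5649; mass H = 0.5649 × 1.008 = 0.5694 g
Ratios (÷ 0.2431): C 1.000, H 2.324
×3: C 3.00, H 6.97 → C3H7

C3H7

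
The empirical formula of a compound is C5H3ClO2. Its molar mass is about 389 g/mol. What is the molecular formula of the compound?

Empirical-formula mass = 130.52 g/mol
n = 389 / 130.52 = 2.98 ≈ 3
Molecular formula = (C5H3ClO2)3 = C15H9Cl3O6

C15H9Cl3O6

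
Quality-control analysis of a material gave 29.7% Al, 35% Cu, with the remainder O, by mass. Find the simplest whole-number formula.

Assume 100 g: 29.7 g Al, 35 g Cu, 35.3 g O.
Al: 29.7 g ÷ 26.98 g/mol = 1.101 mol
Cu: 35 g ÷ 63.55 g/mol = 0.5507 mol
O: 35.3 g ÷ 16.00 g/mol = 2.206 mol
Smallest is Cu at 0.5507 mol; normalising gives Al 1.999, Cu 1.000, O 4.006
≈ 2:1:4 → Al2CuO4

Al2CuO4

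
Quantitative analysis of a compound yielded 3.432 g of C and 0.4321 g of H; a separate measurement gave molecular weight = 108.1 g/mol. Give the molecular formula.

Moles — C: 3.432 / 12.01 = 0.2858 mol; H: 0.4321 / 1.008 = 0.4287 mol
Smallest is C at 0.2858 mol; normalising gives C 1.000, H 1.500
Multiply by 2: C 2.00, H 3.00 → C2H3
Empirical-formula mass = 27.04 g/mol
n = 108.1 / 27.04 = 4.00 ≈ 4
Molecular formula = (C2H3)×4 = C8H12

C8H12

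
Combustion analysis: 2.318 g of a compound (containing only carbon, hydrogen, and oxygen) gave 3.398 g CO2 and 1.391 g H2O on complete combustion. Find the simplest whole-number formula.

mol C = 3.398 / 44.01 = 0.07721; mass C = 0.07721 × 12.01 = 0.9273 g
mol H = 2 × (1.391 / 18.02) = 0.1544; mass H = 0.1544 × 1.008 = 0.1556 g
mass O = 2.318 − (1.083) = 1.235 g → mol O = 0.07719
Smallest is O at 0.07719 mol; normalising gives C 1.000, H 2.000, O 1.000
≈ 1:2:1 → CH2O

CH2O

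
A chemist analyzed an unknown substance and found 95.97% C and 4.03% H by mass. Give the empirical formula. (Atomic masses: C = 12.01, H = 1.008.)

Assume 100 g: 95.97 g C, 4.03 g H.
n(C) = 95.97/12.01 = 7.991, n(H) = 4.03/1.008 = 3.998
Divide by the smallest (3.998 mol H): C 1.999, H 1.000
→ C2H

C2H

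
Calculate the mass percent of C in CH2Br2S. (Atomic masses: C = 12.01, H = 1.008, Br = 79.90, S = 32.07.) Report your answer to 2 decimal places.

Molar mass = 1(12.01) + 2(1.008) + 2(79.90) + 1(32.07) = 205.896 g/mol
Mass of C per mole = 1 × 12.01 = 12.010 g
% C = 12.010 / 205.896 × 100 = 5.83%

5.83%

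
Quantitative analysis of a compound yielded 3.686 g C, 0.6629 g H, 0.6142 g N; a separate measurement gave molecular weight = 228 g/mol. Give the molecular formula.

C14H30N2

C: 3.686 g ÷ 12.01 g/mol = 0.3069 mol
H: 0.6629 g ÷ 1.008 g/mol = 0.6576 mol
N: 0.6142 g ÷ 14.01 g/mol = 0.04384 mol
Smallest is N at 0.04384 mol; normalising gives C 7.001, H 15.001, N 1.000
→ C7H15N
Empirical-formula mass = 113.20 g/mol
n = 228 / 113.20 = 2.01 ≈ 2
Molecular formula = (C7H15N)×2 = C14H30N2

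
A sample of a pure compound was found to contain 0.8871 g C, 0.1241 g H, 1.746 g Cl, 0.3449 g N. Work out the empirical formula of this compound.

C3H5Cl2N

Moles — C: 0.8871 / 12.01 = 0.07386 mol; H: 0.1241 / 1.008 = 0.1231 mol; Cl: 1.746 / 35.45 = 0.04925 mol; N: 0.3449 / 14.01 = 0.02462 mol
Smallest is N at 0.02462 mol; normalising gives C 3.000, H 5.001, Cl 2.001, N 1.000
→ C3H5Cl2N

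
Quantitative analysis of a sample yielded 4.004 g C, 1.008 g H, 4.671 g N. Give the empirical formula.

n(C) = 4.004/12.01 = 0.3334, n(H) = 1.008/1.008 = 1, n(N) = 4.671/14.01 = 0.3334
Divide by the smallest (0.3334 mol C): C 1.000, H 3.000, N 1.000
→ CH3N

CH3N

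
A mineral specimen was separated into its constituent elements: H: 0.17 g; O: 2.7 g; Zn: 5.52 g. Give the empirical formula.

H2O2Zn

H: 0.17 g ÷ 1.008 g/mol = 0.1687 mol
O: 2.7 g ÷ 16.00 g/mol = 0.1688 mol
Zn: 5.52 g ÷ 65.38 g/mol = 0.08443 mol
Ratios (÷ 0.08443): H 1.998, O 1.999, Zn 1.000
→ H2O2Zn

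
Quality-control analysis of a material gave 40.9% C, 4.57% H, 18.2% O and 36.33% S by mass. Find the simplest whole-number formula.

Assume 100 g: 40.9 g C, 4.57 g H, 18.2 g O, 36.33 g S.
C: 40.9 g ÷ 12.01 g/mol = 3.405 mol
H: 4.57 g ÷ 1.008 g/mol = 4.534 mol
O: 18.2 g ÷ 16.00 g/mol = 1.137 mol
S: 36.33 g ÷ 32.07 g/mol = 1.133 mol
Smallest is S at 1.133 mol; normalising gives C 3.006, H 4.002, O 1.004, S 1.000
Ratio ≈ 3:4:1:1, so the empirical formula is C3H4OS

C3H4OS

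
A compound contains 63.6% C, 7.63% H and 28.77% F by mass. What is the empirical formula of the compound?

C7H10F2

Assume 100 g: 63.6 g C, 7.63 g H, 28.77 g F.
Moles — C: 63.6 / 12.01 = 5.296 mol; H: 7.63 / 1.008 = 7.569 mol; F: 28.77 / 19.00 = 1.514 mol
Ratios (÷ 1.514): C 3.497, H 4.999, F 1.000
Scaling by 2: C 6.99, H 10.00, F 2.00 → C7H10F2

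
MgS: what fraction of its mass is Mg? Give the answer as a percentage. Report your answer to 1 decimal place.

Molar mass = 1(24.31) + 1(32.07) = 56.380 g/mol
Mass of Mg per mole = 1 × 24.31 = 24.310 g
% Mg = 24.310 / 56.380 × 100 = 43.1%

43.1%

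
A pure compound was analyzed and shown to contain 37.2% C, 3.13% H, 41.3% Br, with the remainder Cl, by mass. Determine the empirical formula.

C6H6BrCl

Assume 100 g: 37.2 g C, 3.13 g H, 41.3 g Br, 18.37 g Cl.
Moles — C: 37.2 / 12.01 = 3.097 mol; H: 3.13 / 1.008 = 3.105 mol; Br: 41.3 / 79.90 = 0.5169 mol; Cl: 18.37 / 35.45 = 0.5182 mol
Divide by the smallest (0.5169 mol Br): C 5.992, H 6.007, Br 1.000, Cl 1.003
→ C6H6BrCl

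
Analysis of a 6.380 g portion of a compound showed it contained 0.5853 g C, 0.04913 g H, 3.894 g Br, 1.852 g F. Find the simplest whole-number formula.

n(C) = 0.5853/12.01 = 0.04873, n(H) = 0.04913/1.008 = 0.04874, n(Br) = 3.894/79.90 = 0.04874, n(F) = 1.852/19.00 = 0.09747
Divide by the smallest (0.04873 mol C): C 1.000, H 1.000, Br 1.000, F 2.000
Ratio ≈ 1:1:1:2, so the empirical formula is CHBrF2

CHBrF2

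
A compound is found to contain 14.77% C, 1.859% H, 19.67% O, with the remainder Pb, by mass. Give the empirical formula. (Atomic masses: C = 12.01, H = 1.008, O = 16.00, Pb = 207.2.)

Assume 100 g: 14.77 g C, 1.859 g H, 19.67 g O, 63.701 g Pb.
Moles — C: 14.77 / 12.01 = 1.23 mol; H: 1.859 / 1.008 = 1.844 mol; O: 19.67 / 16.00 = 1.229 mol; Pb: 63.701 / 207.2 = 0.3074 mol
Ratios (÷ 0.3074): C 4.000, H 5.999, O 3.999, Pb 1.000
≈ 4:6:4:1 → C4H6O4Pb

C4H6O4Pb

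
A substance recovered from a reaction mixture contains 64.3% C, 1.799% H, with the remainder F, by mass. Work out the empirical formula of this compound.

C3HF

Assume 100 g: 64.3 g C, 1.799 g H, 33.901 g F.
Moles — C: 64.3 / 12.01 = 5.354 mol; H: 1.799 / 1.008 = 1.785 mol; F: 33.901 / 19.00 = 1.784 mol
Ratios (÷ 1.784): C 3.001, H 1.000, F 1.000
≈ 3:1:1 → C3HF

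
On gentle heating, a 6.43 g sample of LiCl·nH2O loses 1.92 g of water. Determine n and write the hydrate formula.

LiCl·H2O

Mass of anhydrous LiCl = 6.43 − 1.92 = 4.51 g
mol H2O = 1.92 / 18.02 = 0.1065
Molar mass of LiCl = 42.39 g/mol → mol LiCl = 4.51 / 42.39 = 0.1064
n = 0.1065 / 0.1064 = 1.00 ≈ 1 → LiCl·H2O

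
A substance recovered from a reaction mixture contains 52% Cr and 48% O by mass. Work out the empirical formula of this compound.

Assume 100 g: 52 g Cr, 48 g O.
n(Cr) = 52/52.00 = 1, n(O) = 48/16.00 = 3
Ratios (÷ 1): Cr 1.000, O 3.000
→ CrO3

CrO3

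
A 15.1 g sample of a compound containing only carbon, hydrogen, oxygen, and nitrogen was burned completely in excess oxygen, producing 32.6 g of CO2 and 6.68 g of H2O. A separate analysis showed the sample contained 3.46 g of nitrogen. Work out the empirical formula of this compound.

C6H6N2O

mol C = 32.6 / 44.01 = 0.7407; mass C = 0.7407 × 12.01 = 8.896 g
mol H = 2 × (6.68 / 18.02) = 0.7414; mass H = 0.7414 × 1.008 = 0.7473 g
mol N = 3.46 / 14.01 = 0.2470
mass O = 15.1 − (13.10) = 1.996 g → mol O = 0.1248
Smallest is O at 0.1248 mol; normalising gives C 5.937, H 5.942, N 1.979, O 1.000
→ C6H6N2O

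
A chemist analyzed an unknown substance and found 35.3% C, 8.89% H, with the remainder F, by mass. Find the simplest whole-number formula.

Assume 100 g: 35.3 g C, 8.89 g H, 55.81 g F.
C: 35.3 g ÷ 12.01 g/mol = 2.939 mol
H: 8.89 g ÷ 1.008 g/mol = 8.819 mol
F: 55.81 g ÷ 19.00 g/mol = 2.937 mol
Divide by the smallest (2.937 mol F): C 1.001, H 3.002, F 1.000
Ratio ≈ 1:3:1, so the empirical formula is CH3F

CH3F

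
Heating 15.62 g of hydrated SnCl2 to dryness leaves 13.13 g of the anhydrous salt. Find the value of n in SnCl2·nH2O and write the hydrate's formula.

Mass of water lost = 15.62 − 13.13 = 2.49 g → 2.49 / 18.02 = 0.1382 mol H2O
Molar mass of SnCl2 = 189.61 g/mol → mol SnCl2 = 13.13 / 189.61 = 0.06925
n = 0.1382 / 0.06925 = 2.00 ≈ 2 → SnCl2·2H2O

SnCl2·2H2O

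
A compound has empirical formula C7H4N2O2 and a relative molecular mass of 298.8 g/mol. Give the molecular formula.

Empirical-formula mass = 148.12 g/mol
n = 298.8 / 148.12 = 2.02 ≈ 2
Molecular formula = (C7H4N2O2)2 = C14H8N4O4

C14H8N4O4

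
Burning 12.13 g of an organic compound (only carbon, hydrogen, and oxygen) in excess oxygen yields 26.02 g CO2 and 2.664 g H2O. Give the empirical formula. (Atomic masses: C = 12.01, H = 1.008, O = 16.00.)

C2HO

mol C = 26.02 / 44.01 = 0.5912; mass C = 0.5912 × 12.01 = 7.101 g
mol H = 2 × (2.664 / 18.02) = 0.2957; mass H = 0.2957 × 1.008 = 0.2980 g
mass O = 12.13 − (7.399) = 4.731 g → mol O = 0.2957
Divide by the smallest (0.2957 mol H): C 2.000, H 1.000, O 1.000
→ C2HO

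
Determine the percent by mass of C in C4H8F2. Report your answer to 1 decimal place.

51.0%

Molar mass = 4(12.01) + 8(1.008) + 2(19.00) = 94.104 g/mol
Mass of C per mole = 4 × 12.01 = 48.040 g
% C = 48.040 / 94.104 × 100 = 51.0%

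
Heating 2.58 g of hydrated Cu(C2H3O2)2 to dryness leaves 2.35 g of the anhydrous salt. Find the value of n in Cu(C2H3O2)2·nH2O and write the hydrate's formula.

Mass of water lost = 2.58 − 2.35 = 0.23 g → 0.23 / 18.02 = 0.01276 mol H2O
Molar mass of Cu(C2H3O2)2 = 181.64 g/mol → mol Cu(C2H3O2)2 = 2.35 / 181.64 = 0.01294
n = 0.01276 / 0.01294 = 0.99 ≈ 1 → Cu(C2H3O2)2·H2O

Cu(C2H3O2)2·H2O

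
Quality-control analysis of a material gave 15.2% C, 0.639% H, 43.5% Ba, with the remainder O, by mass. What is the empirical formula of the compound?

C4H2BaO8

Assume 100 g: 15.2 g C, 0.639 g H, 43.5 g Ba, 40.66 g O.
C: 15.2 g ÷ 12.01 g/mol = 1.266 mol
H: 0.639 g ÷ 1.008 g/mol = 0.6339 mol
Ba: 43.5 g ÷ 137.33 g/mol = 0.3168 mol
O: 40.66 g ÷ 16.00 g/mol = 2.541 mol
Divide by the smallest (0.3168 mol Ba): C 3.996, H 2.001, Ba 1.000, O 8.023
→ C4H2BaO8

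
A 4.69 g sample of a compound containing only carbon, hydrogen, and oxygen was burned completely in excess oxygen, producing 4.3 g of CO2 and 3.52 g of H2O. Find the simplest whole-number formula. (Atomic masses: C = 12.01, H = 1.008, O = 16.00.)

mol C = 4.3 / 44.01 = 0.09771; mass C = 0.09771 × 12.01 = 1.173 g
mol H = 2 × (3.52 / 18.02) = 0.3907; mass H = 0.3907 × 1.008 = 0.3938 g
mass O = 4.69 − (1.567) = 3.123 g → mol O = 0.1952
Ratios (÷ 0.09771): C 1.000, H 3.999, O 1.998
→ CH4O2

CH4O2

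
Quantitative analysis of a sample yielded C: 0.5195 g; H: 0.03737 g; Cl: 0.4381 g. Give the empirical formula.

Moles — C: 0.5195 / 12.01 = 0.04326 mol; H: 0.03737 / 1.008 = 0.03707 mol; Cl: 0.4381 / 35.45 = 0.01236 mol
Ratios (÷ 0.01236): C 3.500, H 3.000, Cl 1.000
×2: C 7.00, H 6.00, Cl 2.00 → C7H6Cl2

C7H6Cl2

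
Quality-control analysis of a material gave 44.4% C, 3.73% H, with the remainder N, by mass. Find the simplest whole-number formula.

Assume 100 g: 44.4 g C, 3.73 g H, 51.87 g N.
Moles — C: 44.4 / 12.01 = 3.697 mol; H: 3.73 / 1.008 = 3.7 mol; N: 51.87 / 14.01 = 3.702 mol
Ratios (÷ 3.697): C 1.000, H 1.001, N 1.001
Ratio ≈ 1:1:1, so the empirical formula is CHN

CHN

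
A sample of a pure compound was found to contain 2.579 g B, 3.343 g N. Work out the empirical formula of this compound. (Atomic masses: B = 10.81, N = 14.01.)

n(B) = 2.579/10.81 = 0.2386, n(N) = 3.343/14.01 = 0.2386
Smallest is B at 0.2386 mol; normalising gives B 1.000, N 1.000
Ratio ≈ 1:1, so the empirical formula is BN

BN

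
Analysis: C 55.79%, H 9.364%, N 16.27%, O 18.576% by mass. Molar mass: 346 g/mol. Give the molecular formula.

Assume 100 g: 55.79 g C, 9.364 g H, 16.27 g N, 18.576 g O.
Moles — C: 55.79 / 12.01 = 4.645 mol; H: 9.364 / 1.008 = 9.29 mol; N: 16.27 / 14.01 = 1.161 mol; O: 18.576 / 16.00 = 1.161 mol
Divide by the smallest (1.161 mol O): C 4.001, H 8.001, N 1.000, O 1.000
→ C4H8NO
Empirical-formula mass = 86.11 g/mol
n = 346 / 86.11 = 4.02 ≈ 4
Molecular formula = (C4H8NO)×4 = C16H32N4O4

C16H32N4O4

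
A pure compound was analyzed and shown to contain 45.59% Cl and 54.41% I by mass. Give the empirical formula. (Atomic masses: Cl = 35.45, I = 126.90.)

Assume 100 g: 45.59 g Cl, 54.41 g I.
Cl: 45.59 g ÷ 35.45 g/mol = 1.286 mol
I: 54.41 g ÷ 126.90 g/mol = 0.4288 mol
Ratios (÷ 0.4288): Cl 2.999, I 1.000
≈ 3:1 → Cl3I

Cl3I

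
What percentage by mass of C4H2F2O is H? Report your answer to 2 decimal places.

Molar mass = 4(12.01) + 2(1.008) + 2(19.00) + 1(16.00) = 104.056 g/mol
Mass of H per mole = 2 × 1.008 = 2.016 g
% H = 2.016 / 104.056 × 100 = 1.94%

1.94%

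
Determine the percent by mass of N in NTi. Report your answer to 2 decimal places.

Molar mass = 1(14.01) + 1(47.87) = 61.880 g/mol
Mass of N per mole = 1 × 14.01 = 14.010 g
% N = 14.010 / 61.880 × 100 = 22.64%

22.64%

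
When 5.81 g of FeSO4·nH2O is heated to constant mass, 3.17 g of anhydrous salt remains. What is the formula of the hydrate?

FeSO4·7H2O

Mass of water lost = 5.81 − 3.17 = 2.64 g → 2.64 / 18.02 = 0.1465 mol H2O
Molar mass of FeSO4 = 151.92 g/mol → mol FeSO4 = 3.17 / 151.92 = 0.02087
n = 0.1465 / 0.02087 = 7.02 ≈ 7 → FeSO4·7H2O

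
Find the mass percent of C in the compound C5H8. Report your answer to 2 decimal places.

88.16%

Molar mass = 5(12.01) + 8(1.008) = 68.114 g/mol
Mass of C per mole = 5 × 12.01 = 60.050 g
% C = 60.050 / 68.114 × 100 = 88.16%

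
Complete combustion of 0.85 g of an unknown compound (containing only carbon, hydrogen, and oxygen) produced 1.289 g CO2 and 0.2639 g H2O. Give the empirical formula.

mol C = 1.289 / 44.01 = 0.02929; mass C = 0.02929 × 12.01 = 0.3518 g
mol H = 2 × (0.2639 / 18.02) = 0.02929; mass H = 0.02929 × 1.008 = 0.02952 g
mass O = 0.85 − (0.3813) = 0.4687 g → mol O = 0.02929
Divide by the smallest (0.02929 mol C): C 1.000, H 1.000, O 1.000
≈ 1:1:1 → CHO

CHO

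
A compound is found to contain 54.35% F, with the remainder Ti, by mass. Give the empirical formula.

Assume 100 g: 54.35 g F, 45.65 g Ti.
F: 54.35 g ÷ 19.00 g/mol = 2.861 mol
Ti: 45.65 g ÷ 47.87 g/mol = 0.9536 mol
Divide by the smallest (0.9536 mol Ti): F 3.000, Ti 1.000
Ratio ≈ 3:1, so the empirical formula is F3Ti

F3Ti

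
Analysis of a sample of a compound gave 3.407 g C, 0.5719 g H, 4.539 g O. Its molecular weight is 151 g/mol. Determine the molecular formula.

C5H10O5

n(C) = 3.407/12.01 = 0.2837, n(H) = 0.5719/1.008 = 0.5674, n(O) = 4.539/16.00 = 0.2837
Smallest is C at 0.2837 mol; normalising gives C 1.000, H 2.000, O 1.000
Ratio ≈ 1:2:1, so the empirical formula is CH2O
Empirical-formula mass = 30.03 g/mol
n = 151 / 30.03 = 5.03 ≈ 5
Molecular formula = (CH2O)×5 = C5H10O5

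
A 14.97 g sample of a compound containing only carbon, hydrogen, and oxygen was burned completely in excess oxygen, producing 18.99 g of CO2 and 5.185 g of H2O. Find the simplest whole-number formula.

mol C = 18.99 / 44.01 = 0.4315; mass C = 0.4315 × 12.01 = 5.182 g
mol H = 2 × (5.185 / 18.02) = 0.5755; mass H = 0.5755 × 1.008 = 0.5801 g
mass O = 14.97 − (5.762) = 9.208 g → mol O = 0.5755
Divide by the smallest (0.4315 mol C): C 1.000, H 1.334, O 1.334
×3: C 3.00, H 4.00, O 4.00 → C3H4O4

C3H4O4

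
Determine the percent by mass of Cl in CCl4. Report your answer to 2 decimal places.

Molar mass = 1(12.01) + 4(35.45) = 153.810 g/mol
Mass of Cl per mole = 4 × 35.45 = 141.800 g
% Cl = 141.800 / 153.810 × 100 = 92.19%

92.19%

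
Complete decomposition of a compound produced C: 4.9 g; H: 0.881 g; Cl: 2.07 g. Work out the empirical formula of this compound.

C7H15Cl

C: 4.9 g ÷ 12.01 g/mol = 0.408 mol
H: 0.881 g ÷ 1.008 g/mol = 0.874 mol
Cl: 2.07 g ÷ 35.45 g/mol = 0.05839 mol
Divide by the smallest (0.05839 mol Cl): C 6.987, H 14.968, Cl 1.000
≈ 7:15:1 → C7H15Cl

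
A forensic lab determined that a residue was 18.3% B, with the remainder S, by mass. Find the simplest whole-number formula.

B2S3

Assume 100 g: 18.3 g B, 81.7 g S.
B: 18.3 g ÷ 10.81 g/mol = 1.693 mol
S: 81.7 g ÷ 32.07 g/mol = 2.548 mol
Smallest is B at 1.693 mol; normalising gives B 1.000, S 1.505
Scaling by 2: B 2.00, S 3.01 → B2S3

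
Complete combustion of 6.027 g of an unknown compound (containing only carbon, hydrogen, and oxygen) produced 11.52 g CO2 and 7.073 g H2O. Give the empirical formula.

mol C = 11.52 / 44.01 = 0.2618; mass C = 0.2618 × 12.01 = 3.144 g
mol H = 2 × (7.073 / 18.02) = 0.7850; mass H = 0.7850 × 1.008 = 0.7913 g
mass O = 6.027 − (3.935) = 2.092 g → mol O = 0.1307
Ratios (÷ 0.1307): C 2.002, H 6.004, O 1.000
→ C2H6O

C2H6O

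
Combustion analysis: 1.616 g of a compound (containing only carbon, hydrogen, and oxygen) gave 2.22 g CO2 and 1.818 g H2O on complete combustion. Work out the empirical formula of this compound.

CH4O

mol C = 2.22 / 44.01 = 0.05044; mass C = 0.05044 × 12.01 = 0.6058 g
mol H = 2 × (1.818 / 18.02) = 0.2018; mass H = 0.2018 × 1.008 = 0.2034 g
mass O = 1.616 − (0.8092) = 0.8068 g → mol O = 0.05042
Smallest is O at 0.05042 mol; normalising gives C 1.000, H 4.002, O 1.000
≈ 1:4:1 → CH4O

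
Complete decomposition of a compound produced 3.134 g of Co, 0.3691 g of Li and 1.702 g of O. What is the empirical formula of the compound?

CoLiO2

n(Co) = 3.134/58.93 = 0.05318, n(Li) = 0.3691/6.94 = 0.05318, n(O) = 1.702/16.00 = 0.1064
Ratios (÷ 0.05318): Co 1.000, Li 1.000, O 2.000
Ratio ≈ 1:1:2, so the empirical formula is CoLiO2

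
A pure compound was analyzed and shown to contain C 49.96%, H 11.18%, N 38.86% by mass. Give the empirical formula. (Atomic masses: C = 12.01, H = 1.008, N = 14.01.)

C3H8N2

Assume 100 g: 49.96 g C, 11.18 g H, 38.86 g N.
n(C) = 49.96/12.01 = 4.16, n(H) = 11.18/1.008 = 11.09, n(N) = 38.86/14.01 = 2.774
Smallest is N at 2.774 mol; normalising gives C 1.500, H 3.999, N 1.000
Scaling by 2: C 3.00, H 8.00, N 2.00 → C3H8N2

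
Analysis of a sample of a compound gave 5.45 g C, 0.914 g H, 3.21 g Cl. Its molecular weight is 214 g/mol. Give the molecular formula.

C10H20Cl2

C: 5.45 g ÷ 12.01 g/mol = 0.4538 mol
H: 0.914 g ÷ 1.008 g/mol = 0.9067 mol
Cl: 3.21 g ÷ 35.45 g/mol = 0.09055 mol
Divide by the smallest (0.09055 mol Cl): C 5.011, H 10.014, Cl 1.000
Ratio ≈ 5:10:1, so the empirical formula is C5H10Cl
Empirical-formula mass = 105.58 g/mol
n = 214 / 105.58 = 2.03 ≈ 2
Molecular formula = (C5H10Cl)×2 = C10H20Cl2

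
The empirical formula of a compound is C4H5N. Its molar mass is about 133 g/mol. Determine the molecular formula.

Empirical-formula mass = 67.09 g/mol
n = 133 / 67.09 = 1.98 ≈ 2
Molecular formula = (C4H5N)2 = C8H10N2

C8H10N2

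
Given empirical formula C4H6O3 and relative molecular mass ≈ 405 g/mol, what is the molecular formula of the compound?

Empirical-formula mass = 102.09 g/mol
n = 405 / 102.09 = 3.97 ≈ 4
Molecular formula = (C4H6O3)4 = C16H24O12

C16H24O12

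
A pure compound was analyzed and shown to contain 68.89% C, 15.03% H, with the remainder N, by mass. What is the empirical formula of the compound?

C5H13N

Assume 100 g: 68.89 g C, 15.03 g H, 16.08 g N.
Moles — C: 68.89 / 12.01 = 5.736 mol; H: 15.03 / 1.008 = 14.91 mol; N: 16.08 / 14.01 = 1.148 mol
Smallest is N at 1.148 mol; normalising gives C 4.998, H 12.991, N 1.000
Ratio ≈ 5:13:1, so the empirical formula is C5H13N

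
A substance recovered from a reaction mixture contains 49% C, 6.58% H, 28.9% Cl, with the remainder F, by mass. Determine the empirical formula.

C5H8ClF

Assume 100 g: 49 g C, 6.58 g H, 28.9 g Cl, 15.52 g F.
n(C) = 49/12.01 = 4.08, n(H) = 6.58/1.008 = 6.528, n(Cl) = 28.9/35.45 = 0.8152, n(F) = 15.52/19.00 = 0.8168
Ratios (÷ 0.8152): C 5.005, H 8.007, Cl 1.000, F 1.002
→ C5H8ClF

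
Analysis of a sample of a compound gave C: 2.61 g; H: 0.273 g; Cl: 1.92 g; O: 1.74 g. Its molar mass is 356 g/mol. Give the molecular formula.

n(C) = 2.61/12.01 = 0.2173, n(H) = 0.273/1.008 = 0.2708, n(Cl) = 1.92/35.45 = 0.05416, n(O) = 1.74/16.00 = 0.1087
Divide by the smallest (0.05416 mol Cl): C 4.012, H 5.001, Cl 1.000, O 2.008
→ C4H5ClO2
Empirical-formula mass = 120.53 g/mol
n = 356 / 120.53 = 2.95 ≈ 3
Molecular formula = (C4H5ClO2)×3 = C12H15Cl3O6

C12H15Cl3O6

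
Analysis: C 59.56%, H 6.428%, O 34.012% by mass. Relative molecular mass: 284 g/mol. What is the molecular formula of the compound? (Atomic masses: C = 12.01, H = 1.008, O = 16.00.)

C14H18O6

Assume 100 g: 59.56 g C, 6.428 g H, 34.012 g O.
Moles — C: 59.56 / 12.01 = 4.959 mol; H: 6.428 / 1.008 = 6.377 mol; O: 34.012 / 16.00 = 2.126 mol
Ratios (÷ 2.126): C 2.333, H 3.000, O 1.000
Scaling by 3: C 7.00, H 9.00, O 3.00 → C7H9O3
Empirical-formula mass = 141.14 g/mol
n = 284 / 141.14 = 2.01 ≈ 2
Molecular formula = (C7H9O3)×2 = C14H18O6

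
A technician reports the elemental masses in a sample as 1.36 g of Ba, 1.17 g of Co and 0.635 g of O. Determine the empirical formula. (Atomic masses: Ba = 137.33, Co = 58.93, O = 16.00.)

BaCo2O4

Ba: 1.36 g ÷ 137.33 g/mol = 0.009903 mol
Co: 1.17 g ÷ 58.93 g/mol = 0.01985 mol
O: 0.635 g ÷ 16.00 g/mol = 0.03969 mol
Divide by the smallest (0.009903 mol Ba): Ba 1.000, Co 2.005, O 4.008
→ BaCo2O4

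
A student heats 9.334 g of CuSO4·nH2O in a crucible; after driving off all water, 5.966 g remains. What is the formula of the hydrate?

CuSO4·5H2O

Mass of water lost = 9.334 − 5.966 = 3.368 g → 3.368 / 18.02 = 0.1869 mol H2O
Molar mass of CuSO4 = 159.62 g/mol → mol CuSO4 = 5.966 / 159.62 = 0.03738
n = 0.1869 / 0.03738 = 5.00 ≈ 5 → CuSO4·5H2O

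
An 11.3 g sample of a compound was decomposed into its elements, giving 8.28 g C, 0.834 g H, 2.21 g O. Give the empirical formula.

Moles — C: 8.28 / 12.01 = 0.6894 mol; H: 0.834 / 1.008 = 0.8274 mol; O: 2.21 / 16.00 = 0.1381 mol
Smallest is O at 0.1381 mol; normalising gives C 4.991, H 5.990, O 1.000
≈ 5:6:1 → C5H6O

C5H6O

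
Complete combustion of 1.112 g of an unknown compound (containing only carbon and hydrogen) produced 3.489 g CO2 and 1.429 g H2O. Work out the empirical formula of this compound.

mol C = 3.489 / 44.01 = 0.07928; mass C = 0.07928 × 12.01 = 0.9521 g
mol H = 2 × (1.429 / 18.02) = 0.1586; mass H = 0.1586 × 1.008 = 0.1599 g
Divide by the smallest (0.07928 mol C): C 1.000, H 2.001
Ratio ≈ 1:2, so the empirical formula is CH2

CH2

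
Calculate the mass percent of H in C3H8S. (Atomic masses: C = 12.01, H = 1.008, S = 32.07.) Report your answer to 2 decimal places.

Molar mass = 3(12.01) + 8(1.008) + 1(32.07) = 76.164 g/mol
Mass of H per mole = 8 × 1.008 = 8.064 g
% H = 8.064 / 76.164 × 100 = 10.59%

10.59%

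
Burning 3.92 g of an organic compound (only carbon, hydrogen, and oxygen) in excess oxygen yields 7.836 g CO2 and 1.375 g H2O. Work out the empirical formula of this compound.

C7H6O4

mol C = 7.836 / 44.01 = 0.1781; mass C = 0.1781 × 12.01 = 2.138 g
mol H = 2 × (1.375 / 18.02) = 0.1526; mass H = 0.1526 × 1.008 = 0.1538 g
mass O = 3.92 − (2.292) = 1.628 g → mol O = 0.1017
Ratios (÷ 0.1017): C 1.750, H 1.500, O 1.000
Scaling by 4: C 7.00, H 6.00, O 4.00 → C7H6O4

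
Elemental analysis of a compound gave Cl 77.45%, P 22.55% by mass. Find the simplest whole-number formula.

Cl3P

Assume 100 g: 77.45 g Cl, 22.55 g P.
n(Cl) = 77.45/35.45 = 2.185, n(P) = 22.55/30.97 = 0.7281
Smallest is P at 0.7281 mol; normalising gives Cl 3.001, P 1.000
→ Cl3P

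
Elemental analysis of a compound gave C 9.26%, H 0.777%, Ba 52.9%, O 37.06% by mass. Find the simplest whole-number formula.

Assume 100 g: 9.26 g C, 0.777 g H, 52.9 g Ba, 37.06 g O.
C: 9.26 g ÷ 12.01 g/mol = 0.771 mol
H: 0.777 g ÷ 1.008 g/mol = 0.7708 mol
Ba: 52.9 g ÷ 137.33 g/mol = 0.3852 mol
O: 37.06 g ÷ 16.00 g/mol = 2.316 mol
Smallest is Ba at 0.3852 mol; normalising gives C 2.002, H 2.001, Ba 1.000, O 6.013
≈ 2:2:1:6 → C2H2BaO6

C2H2BaO6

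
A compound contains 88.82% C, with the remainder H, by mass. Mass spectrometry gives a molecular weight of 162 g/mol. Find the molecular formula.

Assume 100 g: 88.82 g C, 11.18 g H.
C: 88.82 g ÷ 12.01 g/mol = 7.396 mol
H: 11.18 g ÷ 1.008 g/mol = 11.09 mol
Smallest is C at 7.396 mol; normalising gives C 1.000, H 1.500
Multiply by 2: C 2.00, H 3.00 → C2H3
Empirical-formula mass = 27.04 g/mol
n = 162 / 27.04 = 5.99 ≈ 6
Molecular formula = (C2H3)×6 = C12H18

C12H18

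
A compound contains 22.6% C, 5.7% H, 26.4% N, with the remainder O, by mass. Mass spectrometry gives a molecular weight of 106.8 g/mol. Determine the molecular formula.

Assume 100 g: 22.6 g C, 5.7 g H, 26.4 g N, 45.3 g O.
Moles — C: 22.6 / 12.01 = 1.882 mol; H: 5.7 / 1.008 = 5.655 mol; N: 26.4 / 14.01 = 1.884 mol; O: 45.3 / 16.00 = 2.831 mol
Divide by the smallest (1.882 mol C): C 1.000, H 3.005, N 1.001, O 1.505
×2: C 2.00, H 6.01, N 2.00, O 3.01 → C2H6N2O3
Empirical-formula mass = 106.09 g/mol
n = 106.8 / 106.09 = 1.01 ≈ 1
Molecular formula = empirical formula = C2H6N2O3

C2H6N2O3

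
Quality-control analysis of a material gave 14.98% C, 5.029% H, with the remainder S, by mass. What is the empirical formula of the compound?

CH4S2

Assume 100 g: 14.98 g C, 5.029 g H, 79.991 g S.
Moles — C: 14.98 / 12.01 = 1.247 mol; H: 5.029 / 1.008 = 4.989 mol; S: 79.991 / 32.07 = 2.494 mol
Smallest is C at 1.247 mol; normalising gives C 1.000, H 4.000, S 2.000
≈ 1:4:2 → CH4S2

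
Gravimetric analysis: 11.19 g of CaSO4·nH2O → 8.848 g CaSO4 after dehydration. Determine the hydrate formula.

Mass of water lost = 11.19 − 8.848 = 2.342 g → 2.342 / 18.02 = 0.13 mol H2O
Molar mass of CaSO4 = 136.15 g/mol → mol CaSO4 = 8.848 / 136.15 = 0.06499
n = 0.13 / 0.06499 = 2.00 ≈ 2 → CaSO4·2H2O

CaSO4·2H2O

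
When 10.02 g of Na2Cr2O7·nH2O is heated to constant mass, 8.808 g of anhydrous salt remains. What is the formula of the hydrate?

Mass of water lost = 10.02 − 8.808 = 1.212 g → 1.212 / 18.02 = 0.06726 mol H2O
Molar mass of Na2Cr2O7 = 261.98 g/mol → mol Na2Cr2O7 = 8.808 / 261.98 = 0.03362
n = 0.06726 / 0.03362 = 2.00 ≈ 2 → Na2Cr2O7·2H2O

Na2Cr2O7·2H2O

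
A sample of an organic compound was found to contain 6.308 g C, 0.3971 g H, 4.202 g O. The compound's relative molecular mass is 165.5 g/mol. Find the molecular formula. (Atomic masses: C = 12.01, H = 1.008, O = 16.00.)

n(C) = 6.308/12.01 = 0.5252, n(H) = 0.3971/1.008 = 0.3939, n(O) = 4.202/16.00 = 0.2626
Divide by the smallest (0.2626 mol O): C 2.000, H 1.500, O 1.000
Multiply by 2: C 4.00, H 3.00, O 2.00 → C4H3O2
Empirical-formula mass = 83.06 g/mol
n = 165.5 / 83.06 = 1.99 ≈ 2
Molecular formula = (C4H3O2)×2 = C8H6O4

C8H6O4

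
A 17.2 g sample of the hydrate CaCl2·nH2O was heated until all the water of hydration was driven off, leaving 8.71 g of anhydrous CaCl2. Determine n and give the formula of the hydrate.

CaCl2·6H2O

Mass of water lost = 17.2 − 8.71 = 8.49 g → 8.49 / 18.02 = 0.4711 mol H2O
Molar mass of CaCl2 = 110.98 g/mol → mol CaCl2 = 8.71 / 110.98 = 0.07848
n = 0.4711 / 0.07848 = 6.00 ≈ 6 → CaCl2·6H2O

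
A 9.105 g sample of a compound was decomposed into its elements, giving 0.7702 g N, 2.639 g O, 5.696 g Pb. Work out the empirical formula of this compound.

N2O6Pb

N: 0.7702 g ÷ 14.01 g/mol = 0.05498 mol
O: 2.639 g ÷ 16.00 g/mol = 0.1649 mol
Pb: 5.696 g ÷ 207.2 g/mol = 0.02749 mol
Ratios (÷ 0.02749): N 2.000, O 6.000, Pb 1.000
→ N2O6Pb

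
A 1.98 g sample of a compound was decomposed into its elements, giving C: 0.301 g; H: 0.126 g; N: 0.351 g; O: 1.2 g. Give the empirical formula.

CH5NO3

Moles — C: 0.301 / 12.01 = 0.02506 mol; H: 0.126 / 1.008 = 0.125 mol; N: 0.351 / 14.01 = 0.02505 mol; O: 1.2 / 16.00 = 0.075 mol
Ratios (÷ 0.02505): C 1.000, H 4.989, N 1.000, O 2.994
→ CH5NO3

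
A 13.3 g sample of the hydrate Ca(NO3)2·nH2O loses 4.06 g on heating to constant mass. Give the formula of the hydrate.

Mass of anhydrous Ca(NO3)2 = 13.3 − 4.06 = 9.24 g
mol H2O = 4.06 / 18.02 = 0.2253
Molar mass of Ca(NO3)2 = 164.10 g/mol → mol Ca(NO3)2 = 9.24 / 164.10 = 0.05631
n = 0.2253 / 0.05631 = 4.00 ≈ 4 → Ca(NO3)2·4H2O

Ca(NO3)2·4H2O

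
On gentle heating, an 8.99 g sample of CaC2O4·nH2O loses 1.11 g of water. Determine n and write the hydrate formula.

Mass of anhydrous CaC2O4 = 8.99 − 1.11 = 7.88 g
mol H2O = 1.11 / 18.02 = 0.0616
Molar mass of CaC2O4 = 128.10 g/mol → mol CaC2O4 = 7.88 / 128.10 = 0.06151
n = 0.0616 / 0.06151 = 1.00 ≈ 1 → CaC2O4·H2O

CaC2O4·H2O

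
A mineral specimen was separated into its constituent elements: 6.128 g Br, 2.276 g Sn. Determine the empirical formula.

Br4Sn

Moles — Br: 6.128 / 79.90 = 0.0767 mol; Sn: 2.276 / 118.71 = 0.01917 mol
Ratios (÷ 0.01917): Br 4.000, Sn 1.000
Ratio ≈ 4:1, so the empirical formula is Br4Sn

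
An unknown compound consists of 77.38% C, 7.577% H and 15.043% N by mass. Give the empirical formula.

C6H7N

Assume 100 g: 77.38 g C, 7.577 g H, 15.043 g N.
C: 77.38 g ÷ 12.01 g/mol = 6.443 mol
H: 7.577 g ÷ 1.008 g/mol = 7.517 mol
N: 15.043 g ÷ 14.01 g/mol = 1.074 mol
Divide by the smallest (1.074 mol N): C 6.001, H 7.001, N 1.000
≈ 6:7:1 → C6H7N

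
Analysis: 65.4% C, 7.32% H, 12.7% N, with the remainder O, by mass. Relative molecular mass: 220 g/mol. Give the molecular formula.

Assume 100 g: 65.4 g C, 7.32 g H, 12.7 g N, 14.58 g O.
C: 65.4 g ÷ 12.01 g/mol = 5.445 mol
H: 7.32 g ÷ 1.008 g/mol = 7.262 mol
N: 12.7 g ÷ 14.01 g/mol = 0.9065 mol
O: 14.58 g ÷ 16.00 g/mol = 0.9113 mol
Ratios (÷ 0.9065): C 6.007, H 8.011, N 1.000, O 1.005
Ratio ≈ 6:8:1:1, so the empirical formula is C6H8NO
Empirical-formula mass = 110.13 g/mol
n = 220 / 110.13 = 2.00 ≈ 2
Molecular formula = (C6H8NO)×2 = C12H16N2O2

C12H16N2O2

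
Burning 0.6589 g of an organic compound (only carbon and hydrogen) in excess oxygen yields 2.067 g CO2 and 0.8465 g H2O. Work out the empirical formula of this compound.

mol C = 2.067 / 44.01 = 0.04697; mass C = 0.04697 × 12.01 = 0.5641 g
mol H = 2 × (0.8465 / 18.02) = 0.09395; mass H = 0.09395 × 1.008 = 0.09470 g
Divide by the smallest (0.04697 mol C): C 1.000, H 2.000
Ratio ≈ 1:2, so the empirical formula is CH2

CH2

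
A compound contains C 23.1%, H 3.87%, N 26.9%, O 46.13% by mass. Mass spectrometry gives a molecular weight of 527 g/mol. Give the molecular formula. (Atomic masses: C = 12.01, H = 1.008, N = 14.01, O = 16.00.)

C10H20N10O15

Assume 100 g: 23.1 g C, 3.87 g H, 26.9 g N, 46.13 g O.
n(C) = 23.1/12.01 = 1.923, n(H) = 3.87/1.008 = 3.839, n(N) = 26.9/14.01 = 1.92, n(O) = 46.13/16.00 = 2.883
Ratios (÷ 1.92): C 1.002, H 2.000, N 1.000, O 1.502
Multiply by 2: C 2.00, H 4.00, N 2.00, O 3.00 → C2H4N2O3
Empirical-formula mass = 104.07 g/mol
n = 527 / 104.07 = 5.06 ≈ 5
Molecular formula = (C2H4N2O3)×5 = C10H20N10O15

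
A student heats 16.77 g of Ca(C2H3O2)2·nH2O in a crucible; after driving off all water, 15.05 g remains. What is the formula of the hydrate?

Ca(C2H3O2)2·H2O

Mass of water lost = 16.77 − 15.05 = 1.72 g → 1.72 / 18.02 = 0.09545 mol H2O
Molar mass of Ca(C2H3O2)2 = 158.17 g/mol → mol Ca(C2H3O2)2 = 15.05 / 158.17 = 0.09515
n = 0.09545 / 0.09515 = 1.00 ≈ 1 → Ca(C2H3O2)2·H2O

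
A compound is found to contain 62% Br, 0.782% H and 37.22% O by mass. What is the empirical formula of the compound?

Assume 100 g: 62 g Br, 0.782 g H, 37.22 g O.
Br: 62 g ÷ 79.90 g/mol = 0.776 mol
H: 0.782 g ÷ 1.008 g/mol = 0.7758 mol
O: 37.22 g ÷ 16.00 g/mol = 2.326 mol
Ratios (÷ 0.7758): Br 1.000, H 1.000, O 2.999
≈ 1:1:3 → BrHO3

BrHO3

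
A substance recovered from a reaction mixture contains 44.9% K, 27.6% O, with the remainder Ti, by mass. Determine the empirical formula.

Assume 100 g: 44.9 g K, 27.6 g O, 27.5 g Ti.
Moles — K: 44.9 / 39.10 = 1.148 mol; O: 27.6 / 16.00 = 1.725 mol; Ti: 27.5 / 47.87 = 0.5745 mol
Smallest is Ti at 0.5745 mol; normalising gives K 1.999, O 3.003, Ti 1.000
Ratio ≈ 2:3:1, so the empirical formula is K2O3Ti

K2O3Ti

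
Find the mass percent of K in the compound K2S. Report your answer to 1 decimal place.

70.9%

Molar mass = 2(39.10) + 1(32.07) = 110.270 g/mol
Mass of K per mole = 2 × 39.10 = 78.200 g
% K = 78.200 / 110.270 × 100 = 70.9%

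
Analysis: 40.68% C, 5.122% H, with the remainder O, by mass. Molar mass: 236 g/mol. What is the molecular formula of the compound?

Assume 100 g: 40.68 g C, 5.122 g H, 54.198 g O.
C: 40.68 g ÷ 12.01 g/mol = 3.387 mol
H: 5.122 g ÷ 1.008 g/mol = 5.081 mol
O: 54.198 g ÷ 16.00 g/mol = 3.387 mol
Divide by the smallest (3.387 mol C): C 1.000, H 1.500, O 1.000
Multiply by 2: C 2.00, H 3.00, O 2.00 → C2H3O2
Empirical-formula mass = 59.04 g/mol
n = 236 / 59.04 = 4.00 ≈ 4
Molecular formula = (C2H3O2)×4 = C8H12O8

C8H12O8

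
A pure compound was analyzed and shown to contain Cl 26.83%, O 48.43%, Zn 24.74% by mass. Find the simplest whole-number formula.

Assume 100 g: 26.83 g Cl, 48.43 g O, 24.74 g Zn.
Moles — Cl: 26.83 / 35.45 = 0.7568 mol; O: 48.43 / 16.00 = 3.027 mol; Zn: 24.74 / 65.38 = 0.3784 mol
Ratios (÷ 0.3784): Cl 2.000, O 7.999, Zn 1.000
→ Cl2O8Zn

Cl2O8Zn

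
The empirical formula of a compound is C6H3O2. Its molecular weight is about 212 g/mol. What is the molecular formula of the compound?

Empirical-formula mass = 107.08 g/mol
n = 212 / 107.08 = 1.98 ≈ 2
Molecular formula = (C6H3O2)2 = C12H6O4

C12H6O4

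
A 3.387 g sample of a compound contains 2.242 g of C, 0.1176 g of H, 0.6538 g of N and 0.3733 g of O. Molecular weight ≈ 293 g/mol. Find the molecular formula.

n(C) = 2.242/12.01 = 0.1867, n(H) = 0.1176/1.008 = 0.1167, n(N) = 0.6538/14.01 = 0.04667, n(O) = 0.3733/16.00 = 0.02333
Ratios (÷ 0.02333): C 8.001, H 5.000, N 2.000, O 1.000
≈ 8:5:2:1 → C8H5N2O
Empirical-formula mass = 145.14 g/mol
n = 293 / 145.14 = 2.02 ≈ 2
Molecular formula = (C8H5N2O)×2 = C16H10N4O2

C16H10N4O2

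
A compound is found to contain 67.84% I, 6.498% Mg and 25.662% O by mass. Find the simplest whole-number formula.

Assume 100 g: 67.84 g I, 6.498 g Mg, 25.662 g O.
I: 67.84 g ÷ 126.90 g/mol = 0.5346 mol
Mg: 6.498 g ÷ 24.31 g/mol = 0.2673 mol
O: 25.662 g ÷ 16.00 g/mol = 1.604 mol
Ratios (÷ 0.2673): I 2.000, Mg 1.000, O 6.000
→ I2MgO6

I2MgO6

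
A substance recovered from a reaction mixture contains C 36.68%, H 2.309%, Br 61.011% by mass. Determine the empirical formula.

C4H3Br

Assume 100 g: 36.68 g C, 2.309 g H, 61.011 g Br.
C: 36.68 g ÷ 12.01 g/mol = 3.054 mol
H: 2.309 g ÷ 1.008 g/mol = 2.291 mol
Br: 61.011 g ÷ 79.90 g/mol = 0.7636 mol
Smallest is Br at 0.7636 mol; normalising gives C 4.000, H 3.000, Br 1.000
Ratio ≈ 4:3:1, so the empirical formula is C4H3Br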